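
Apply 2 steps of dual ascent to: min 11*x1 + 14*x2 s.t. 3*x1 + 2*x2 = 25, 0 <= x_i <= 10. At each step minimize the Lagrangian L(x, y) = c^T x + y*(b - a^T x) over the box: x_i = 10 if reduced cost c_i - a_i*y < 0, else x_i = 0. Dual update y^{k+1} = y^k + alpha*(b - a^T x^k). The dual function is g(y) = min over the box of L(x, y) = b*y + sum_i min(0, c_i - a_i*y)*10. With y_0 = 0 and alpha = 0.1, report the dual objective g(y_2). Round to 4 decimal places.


Dual ascent for LP: min 11*x1 + 14*x2, 3*x1 + 2*x2 = 25, 0 <= x_i <= 10
Step 1: y^k = 0.0, reduced costs: (11.0, 14.0)
  x^k = (0.0, 0.0), subgradient = b - a^T x = 25.0
  y^{k+1} = 0.0 + 0.1*25.0 = 2.5
Step 2: y^k = 2.5, reduced costs: (3.5, 9.0)
  x^k = (0.0, 0.0), subgradient = b - a^T x = 25.0
  y^{k+1} = 2.5 + 0.1*25.0 = 5.0
Dual objective at y_2 = 5.0: reduced costs (-4.0, 4.0), box minimizer x = (10.0, 0.0)
g(y_2) = b*y + (c1 - a1*y)*x1 + (c2 - a2*y)*x2 = 25*5.0 + (-4.0)*10.0 + 4.0*0.0 = 125.0 - 40.0 + 0.0 = 85.0


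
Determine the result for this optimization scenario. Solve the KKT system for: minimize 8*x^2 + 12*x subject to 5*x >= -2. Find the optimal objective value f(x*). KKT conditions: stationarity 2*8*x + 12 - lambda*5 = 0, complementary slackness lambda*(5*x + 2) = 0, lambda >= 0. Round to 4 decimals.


Step 1: Try lambda = 0 (constraint inactive).
x_unc = -12/(2*8) = -0.75
Check: 5*-0.75 = -3.75 < -2 -- violated!
Step 2: Constraint must be active: 5*x = -2
x* = -2/5 = -0.4
lambda = (2*8*(-0.4) + 12)/5 = 1.12
Step 3: Compute optimal value.
f(x*) = 8*(-0.4)^2 + 12*(-0.4) = -3.52


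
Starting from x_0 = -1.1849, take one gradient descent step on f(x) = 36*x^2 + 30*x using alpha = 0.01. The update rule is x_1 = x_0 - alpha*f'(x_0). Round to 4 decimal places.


We compute the gradient at x_0 and apply the update.
f'(x) = 72*x + 30
f'(-1.1849) = 72*-1.1849 + 30 = -55.3128
x_1 = -1.1849 - 0.01*-55.3128 = -0.6318


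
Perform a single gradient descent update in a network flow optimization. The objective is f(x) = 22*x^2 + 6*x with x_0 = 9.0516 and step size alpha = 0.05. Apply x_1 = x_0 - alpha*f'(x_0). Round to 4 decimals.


We compute the gradient at x_0 and apply the update.
f'(x) = 44*x + 6
f'(9.0516) = 44*9.0516 + 6 = 404.2704
x_1 = 9.0516 - 0.05*404.2704 = -11.1619


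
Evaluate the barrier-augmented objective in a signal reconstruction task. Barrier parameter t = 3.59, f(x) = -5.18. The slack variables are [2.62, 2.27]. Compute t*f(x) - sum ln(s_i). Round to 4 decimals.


Step 1: Compute log-barrier.
ln values: [0.9632, 0.8198]
phi = -(0.9632 + 0.8198) = -1.783
Step 2: Compute augmented objective.
t*f(x) = 3.59*-5.18 = -18.5962
Total = -18.5962 - 1.783 = -20.3792


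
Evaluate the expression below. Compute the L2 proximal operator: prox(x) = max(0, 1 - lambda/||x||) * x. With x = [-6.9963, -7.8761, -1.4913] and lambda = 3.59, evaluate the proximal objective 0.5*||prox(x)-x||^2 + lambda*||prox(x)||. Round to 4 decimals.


Step 1: Compute ||x||.
||x|| = 10.6398
Step 2: Compute scaling factor.
scale = max(0, 1 - 3.59/10.6398) = 0.6626
Step 3: prox(x) = [-4.6357, -5.2186, -0.9881]
||prox(x)|| = 7.0498
Step 4: Proximal objective.
0.5*||prox-x||^2 = 6.4441
lambda*||prox|| = 25.3088
Total = 31.7528


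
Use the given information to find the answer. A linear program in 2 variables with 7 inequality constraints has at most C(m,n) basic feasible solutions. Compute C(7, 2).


Each vertex corresponds to some choice of n active constraints out of m, so the number of vertices is at most C(m, n) = m! / (n!(m-n)!).
m = 7, n = 2
Numerator: 7 * 6
Denominator: 2! = 2
C(7, 2) = 21


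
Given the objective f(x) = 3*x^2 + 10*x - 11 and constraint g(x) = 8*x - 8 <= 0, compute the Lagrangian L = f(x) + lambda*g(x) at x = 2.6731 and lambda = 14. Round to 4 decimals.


Step 1: Evaluate f(x).
f(2.6731) = 3*2.6731^2 + 10*2.6731 - 11 = 37.1674
Step 2: Evaluate g(x).
g(2.6731) = 8*2.6731 - 8 = 13.3848
Step 3: Compute Lagrangian.
L = 37.1674 + 14*13.3848 = 224.5546


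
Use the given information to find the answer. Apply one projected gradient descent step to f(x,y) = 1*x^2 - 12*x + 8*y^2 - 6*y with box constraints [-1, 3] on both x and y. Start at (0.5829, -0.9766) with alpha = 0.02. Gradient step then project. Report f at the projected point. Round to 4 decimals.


Step 1: Compute gradient at (0.5829, -0.9766).
grad_x = 2*1*0.5829 - 12 = -10.8342
grad_y = 2*8*-0.9766 - 6 = -21.6256
Step 2: Gradient step.
x_raw = 0.5829 - 0.02*-10.8342 = 0.7996
y_raw = -0.9766 - 0.02*-21.6256 = -0.5441
Step 3: Project onto [-1, 3].
x_proj = clip(0.7996) = 0.7996
y_proj = clip(-0.5441) = -0.5441
Step 4: Evaluate f.
f(0.7996, -0.5441) = -3.3229


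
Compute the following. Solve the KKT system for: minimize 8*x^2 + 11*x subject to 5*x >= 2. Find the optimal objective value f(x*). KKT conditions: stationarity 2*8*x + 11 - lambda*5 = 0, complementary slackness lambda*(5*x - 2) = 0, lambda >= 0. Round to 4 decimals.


Step 1: Try lambda = 0 (constraint inactive).
x_unc = -11/(2*8) = -0.6875
Check: 5*-0.6875 = -3.4375 < 2 -- violated!
Step 2: Constraint must be active: 5*x = 2
x* = 2/5 = 0.4
lambda = (2*8*0.4 + 11)/5 = 3.48
Step 3: Compute optimal value.
f(x*) = 8*0.4^2 + 11*0.4 = 5.68


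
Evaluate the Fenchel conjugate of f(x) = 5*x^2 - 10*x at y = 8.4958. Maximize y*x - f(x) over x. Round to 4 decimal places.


f*(y) = sup_x {y*x - a*x^2 - b*x} = sup_x {(y-b)*x - a*x^2}
FOC: (y - b) - 2a*x = 0 => x* = (y - b)/(2a)
x* = (8.4958 + 10)/(2*5) = 1.8496
f*(8.4958) = (y-b)^2/(4a) = (8.4958 + 10)^2/(4*5)
= 342.0946/20 = 17.1047


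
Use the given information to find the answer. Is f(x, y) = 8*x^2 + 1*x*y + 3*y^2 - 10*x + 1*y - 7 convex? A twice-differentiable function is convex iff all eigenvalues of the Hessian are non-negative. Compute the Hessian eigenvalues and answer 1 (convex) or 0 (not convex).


The Hessian of f(x,y) = 8*x^2 + 1*x*y + 3*y^2 - 10*x + 1*y - 7 is:
H = [[16, 1], [1, 6]]
Trace = 16 + 6 = 22
Determinant = 16*6 - (1)^2 = 95
Discriminant = (22)^2 - 4*95 = 104.0
Eigenvalues: lambda_1 = 5.901, lambda_2 = 16.099
The function is convex.

1


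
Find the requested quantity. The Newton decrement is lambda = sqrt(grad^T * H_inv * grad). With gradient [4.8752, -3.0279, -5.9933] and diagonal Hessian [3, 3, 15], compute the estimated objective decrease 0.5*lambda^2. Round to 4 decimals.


Step 1: H is diagonal, so H^(-1) * g = [1.6251, -1.0093, -0.3996].
Step 2: g^T H^(-1) g = sum_i g_i^2 / H_ii
  = (4.8752)^2/3 + (-3.0279)^2/3 + (-5.9933)^2/15
  = 7.9225 + 3.0561 + 2.3946 = 13.3732
Step 3: Objective decrease = 0.5 * g^T H^(-1) g = 6.6866


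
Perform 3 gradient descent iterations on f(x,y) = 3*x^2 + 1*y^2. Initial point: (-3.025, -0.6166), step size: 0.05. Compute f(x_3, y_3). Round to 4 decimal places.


Gradient descent on f(x,y) = 3*x^2 + 1*y^2.
Starting point: (-3.025, -0.6166), alpha = 0.05
Step 1: grad_x = 2*3*-3.025 = -18.15, grad_y = 2*1*-0.6166 = -1.2332
  x_1 = -3.025 - 0.05*-18.15 = -2.1175
  y_1 = -0.6166 - 0.05*-1.2332 = -0.5549
Step 2: grad_x = 2*3*-2.1175 = -12.705, grad_y = 2*1*-0.5549 = -1.1099
  x_2 = -2.1175 - 0.05*-12.705 = -1.4823
  y_2 = -0.5549 - 0.05*-1.1099 = -0.4994
Step 3: grad_x = 2*3*-1.4823 = -8.8935, grad_y = 2*1*-0.4994 = -0.9989
  x_3 = -1.4823 - 0.05*-8.8935 = -1.0376
  y_3 = -0.4994 - 0.05*-0.9989 = -0.4495
f(-1.0376, -0.4495) = 3*(-1.0376)^2 + 1*(-0.4495)^2 = 3.4317


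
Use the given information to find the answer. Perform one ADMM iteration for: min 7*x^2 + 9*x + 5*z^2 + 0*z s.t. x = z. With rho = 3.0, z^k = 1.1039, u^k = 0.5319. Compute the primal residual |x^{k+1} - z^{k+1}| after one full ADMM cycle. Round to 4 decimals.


ADMM iteration with rho = 3.0, z^k = 1.1039, u^k = 0.5319
Step 1: x-update.
Minimize 7*x^2 + 9*x + (3.0/2)*(x - 1.1039 + 0.5319)^2
FOC: (2*7 + 3.0)*x = -9 + 3.0*(1.1039 - 0.5319)
x^{k+1} = -0.4285
Step 2: z-update.
Minimize 5*z^2 + 0*z + (3.0/2)*(-0.4285 - z + 0.5319)^2
FOC: (2*5 + 3.0)*z = 0 + 3.0*(-0.4285 + 0.5319)
z^{k+1} = 0.0239
Step 3: u-update.
u^{k+1} = 0.5319 - 0.4285 - 0.0239 = 0.0796
Step 4: Primal residual = |-0.4285 - 0.0239| = 0.4523


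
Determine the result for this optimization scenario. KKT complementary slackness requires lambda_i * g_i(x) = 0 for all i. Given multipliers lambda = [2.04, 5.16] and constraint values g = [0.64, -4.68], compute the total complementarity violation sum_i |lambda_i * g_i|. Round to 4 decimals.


KKT complementary slackness check:
lambda_1 * g_1 = 2.04 * 0.64 = 1.3056
lambda_2 * g_2 = 5.16 * -4.68 = -24.1488
Total violation = 1.3056 + 24.1488 = 25.4544


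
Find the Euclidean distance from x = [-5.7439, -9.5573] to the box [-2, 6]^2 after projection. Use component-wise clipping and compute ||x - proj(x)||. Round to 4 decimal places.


Project each component onto [-2, 6].
clip(-5.7439) = -2.0, clip(-9.5573) = -2.0
Projection = [-2.0, -2.0]
Squared diffs: [14.0168, 57.1128]
Distance = sqrt(71.1296) = 8.4338


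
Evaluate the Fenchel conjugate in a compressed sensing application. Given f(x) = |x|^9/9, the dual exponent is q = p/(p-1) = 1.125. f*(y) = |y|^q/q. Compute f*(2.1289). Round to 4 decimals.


The conjugate exponent q satisfies 1/p + 1/q = 1.
p = 9, so q = 9/(9 - 1) = 1.125
|y|^q = 2.1289^1.125 = 2.3398
f*(2.1289) = 2.3398 / 1.125 = 2.0798


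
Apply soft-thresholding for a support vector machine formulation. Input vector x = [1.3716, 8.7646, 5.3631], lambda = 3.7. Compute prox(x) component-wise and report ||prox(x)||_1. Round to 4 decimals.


Soft-thresholding with lambda = 3.7:
prox(1.3716) = sign(1.3716)*max(|1.3716| - 3.7, 0) = 0.0
prox(8.7646) = sign(8.7646)*max(|8.7646| - 3.7, 0) = 5.0646
prox(5.3631) = sign(5.3631)*max(|5.3631| - 3.7, 0) = 1.6631
prox(x) = [0.0, 5.0646, 1.6631]
||prox(x)||_1 = 0.0 + 5.0646 + 1.6631 = 6.7277


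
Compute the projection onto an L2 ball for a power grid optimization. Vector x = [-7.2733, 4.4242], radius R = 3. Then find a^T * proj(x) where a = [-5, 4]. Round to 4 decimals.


Step 1: Compute ||x|| (intermediates to 6 decimals).
||x|| = sqrt((-7.2733)^2 + 4.4242^2) = 8.513192
Step 2: Project.
Since ||x|| > R, scale = R/||x|| = 3/8.513192 = 0.352394, proj(x) = scale * x
proj(x) = [-2.563067, 1.559062]
Step 3: Dot product.
a^T * proj(x) = -5*(-2.563067) + 4*1.559062 = 19.0516


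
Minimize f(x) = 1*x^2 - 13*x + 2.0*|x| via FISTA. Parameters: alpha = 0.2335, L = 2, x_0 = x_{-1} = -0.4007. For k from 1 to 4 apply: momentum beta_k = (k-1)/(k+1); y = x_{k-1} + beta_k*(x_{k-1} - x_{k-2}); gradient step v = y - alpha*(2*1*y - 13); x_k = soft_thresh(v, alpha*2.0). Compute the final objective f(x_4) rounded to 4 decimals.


FISTA on f(x) = 1*x^2 - 13*x + 2.0*|x|
L = 2, alpha = 0.2335
Iteration 1: beta = 0.0, y = -0.4007 + 0.0*(-0.4007 + 0.4007) = -0.4007
  grad(y) = -13.8014, v = y - alpha*grad = 2.8219
  prox(v) = soft_thresh(2.8219, 0.467) = 2.3549
Iteration 2: beta = 0.3333, y = 2.3549 + 0.3333*(2.3549 + 0.4007) = 3.2735
  grad(y) = -6.4531, v = y - alpha*grad = 4.7803
  prox(v) = soft_thresh(4.7803, 0.467) = 4.3133
Iteration 3: beta = 0.5, y = 4.3133 + 0.5*(4.3133 - 2.3549) = 5.2924
  grad(y) = -2.4151, v = y - alpha*grad = 5.8564
  prox(v) = soft_thresh(5.8564, 0.467) = 5.3894
Iteration 4: beta = 0.6, y = 5.3894 + 0.6*(5.3894 - 4.3133) = 6.035
  grad(y) = -0.93, v = y - alpha*grad = 6.2522
  prox(v) = soft_thresh(6.2522, 0.467) = 5.7852
f(x_4) = 1*5.7852^2 - 13*5.7852 + 2.0*|5.7852| = -30.1687


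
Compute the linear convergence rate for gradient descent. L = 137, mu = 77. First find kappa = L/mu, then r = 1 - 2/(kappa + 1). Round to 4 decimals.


Step 1: Compute the condition number.
kappa = L/mu = 137/77 = 1.7792
Step 2: Compute the convergence rate.
r = 1 - 2/(kappa + 1) = 1 - 2*mu/(L + mu) = (L - mu)/(L + mu) = 60/214 = 0.2804


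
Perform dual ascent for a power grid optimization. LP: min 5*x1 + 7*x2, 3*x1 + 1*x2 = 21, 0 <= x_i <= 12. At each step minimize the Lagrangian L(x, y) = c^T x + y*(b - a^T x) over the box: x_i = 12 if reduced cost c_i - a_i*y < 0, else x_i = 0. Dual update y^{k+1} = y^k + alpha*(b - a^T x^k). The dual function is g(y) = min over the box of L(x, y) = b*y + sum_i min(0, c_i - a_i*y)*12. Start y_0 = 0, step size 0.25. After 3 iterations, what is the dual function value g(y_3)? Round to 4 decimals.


Dual ascent for LP: min 5*x1 + 7*x2, 3*x1 + 1*x2 = 21, 0 <= x_i <= 12
Step 1: y^k = 0.0, reduced costs: (5.0, 7.0)
  x^k = (0.0, 0.0), subgradient = b - a^T x = 21.0
  y^{k+1} = 0.0 + 0.25*21.0 = 5.25
Step 2: y^k = 5.25, reduced costs: (-10.75, 1.75)
  x^k = (12.0, 0.0), subgradient = b - a^T x = -15.0
  y^{k+1} = 5.25 + 0.25*-15.0 = 1.5
Step 3: y^k = 1.5, reduced costs: (0.5, 5.5)
  x^k = (0.0, 0.0), subgradient = b - a^T x = 21.0
  y^{k+1} = 1.5 + 0.25*21.0 = 6.75
Dual objective at y_3 = 6.75: reduced costs (-15.25, 0.25), box minimizer x = (12.0, 0.0)
g(y_3) = b*y + (c1 - a1*y)*x1 + (c2 - a2*y)*x2 = 21*6.75 + (-15.25)*12.0 + 0.25*0.0 = 141.75 - 183.0 + 0.0 = -41.25


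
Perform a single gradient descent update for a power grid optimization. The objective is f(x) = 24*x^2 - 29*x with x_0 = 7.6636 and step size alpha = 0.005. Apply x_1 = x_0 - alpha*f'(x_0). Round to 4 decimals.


We compute the gradient at x_0 and apply the update.
f'(x) = 48*x - 29
f'(7.6636) = 48*7.6636 - 29 = 338.8528
x_1 = 7.6636 - 0.005*338.8528 = 5.9693


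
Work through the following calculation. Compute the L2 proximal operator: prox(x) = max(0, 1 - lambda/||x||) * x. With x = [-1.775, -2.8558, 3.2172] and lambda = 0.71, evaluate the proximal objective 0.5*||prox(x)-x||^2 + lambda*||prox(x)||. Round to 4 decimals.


Step 1: Compute ||x||.
||x|| = 4.6537
Step 2: Compute scaling factor.
scale = max(0, 1 - 0.71/4.6537) = 0.8474
Step 3: prox(x) = [-1.5042, -2.4201, 2.7264]
||prox(x)|| = 3.9437
Step 4: Proximal objective.
0.5*||prox-x||^2 = 0.2521
lambda*||prox|| = 2.8
Total = 3.0521


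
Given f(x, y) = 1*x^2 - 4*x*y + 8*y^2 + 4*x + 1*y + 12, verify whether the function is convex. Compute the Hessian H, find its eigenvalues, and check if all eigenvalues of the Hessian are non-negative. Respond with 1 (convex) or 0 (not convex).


The Hessian of f(x,y) = 1*x^2 - 4*x*y + 8*y^2 + 4*x + 1*y + 12 is:
H = [[2, -4], [-4, 16]]
Trace = 2 + 16 = 18
Determinant = 2*16 - (-4)^2 = 16
Discriminant = (18)^2 - 4*16 = 260.0
Eigenvalues: lambda_1 = 0.9377, lambda_2 = 17.0623
The function is convex.

1


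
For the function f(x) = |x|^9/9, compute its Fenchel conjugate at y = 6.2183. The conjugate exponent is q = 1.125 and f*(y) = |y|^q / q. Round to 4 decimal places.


The conjugate exponent q satisfies 1/p + 1/q = 1.
p = 9, so q = 9/(9 - 1) = 1.125
|y|^q = 6.2183^1.125 = 7.8141
f*(6.2183) = 7.8141 / 1.125 = 6.9459


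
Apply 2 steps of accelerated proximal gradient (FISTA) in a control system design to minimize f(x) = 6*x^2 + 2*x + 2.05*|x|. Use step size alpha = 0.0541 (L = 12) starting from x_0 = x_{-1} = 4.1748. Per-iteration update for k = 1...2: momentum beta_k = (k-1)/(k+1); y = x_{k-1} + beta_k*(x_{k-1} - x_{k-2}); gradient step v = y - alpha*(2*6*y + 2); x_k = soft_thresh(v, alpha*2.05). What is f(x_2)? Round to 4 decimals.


FISTA on f(x) = 6*x^2 + 2*x + 2.05*|x|
L = 12, alpha = 0.0541
Iteration 1: beta = 0.0, y = 4.1748 + 0.0*(4.1748 - 4.1748) = 4.1748
  grad(y) = 52.0976, v = y - alpha*grad = 1.3563
  prox(v) = soft_thresh(1.3563, 0.1109) = 1.2454
Iteration 2: beta = 0.3333, y = 1.2454 + 0.3333*(1.2454 - 4.1748) = 0.269
  grad(y) = 5.2274, v = y - alpha*grad = -0.0139
  prox(v) = soft_thresh(-0.0139, 0.1109) = 0.0
f(x_2) = 6*0.0^2 + 2*0.0 + 2.05*|0.0| = 0.0


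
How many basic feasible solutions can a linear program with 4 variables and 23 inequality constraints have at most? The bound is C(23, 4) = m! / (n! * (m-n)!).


Each vertex corresponds to some choice of n active constraints out of m, so the number of vertices is at most C(m, n) = m! / (n!(m-n)!).
m = 23, n = 4
Numerator: 23 * 22 * 21 * 20
Denominator: 4! = 24
C(23, 4) = 8855


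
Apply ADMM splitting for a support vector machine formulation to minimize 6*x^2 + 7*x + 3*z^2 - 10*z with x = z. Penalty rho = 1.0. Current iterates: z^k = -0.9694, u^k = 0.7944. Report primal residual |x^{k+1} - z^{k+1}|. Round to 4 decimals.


ADMM iteration with rho = 1.0, z^k = -0.9694, u^k = 0.7944
Step 1: x-update.
Minimize 6*x^2 + 7*x + (1.0/2)*(x + 0.9694 + 0.7944)^2
FOC: (2*6 + 1.0)*x = -7 + 1.0*(-0.9694 - 0.7944)
x^{k+1} = -0.6741
Step 2: z-update.
Minimize 3*z^2 - 10*z + (1.0/2)*(-0.6741 - z + 0.7944)^2
FOC: (2*3 + 1.0)*z = 10 + 1.0*(-0.6741 + 0.7944)
z^{k+1} = 1.4458
Step 3: u-update.
u^{k+1} = 0.7944 - 0.6741 - 1.4458 = -1.3255
Step 4: Primal residual = |-0.6741 - 1.4458| = 2.1199


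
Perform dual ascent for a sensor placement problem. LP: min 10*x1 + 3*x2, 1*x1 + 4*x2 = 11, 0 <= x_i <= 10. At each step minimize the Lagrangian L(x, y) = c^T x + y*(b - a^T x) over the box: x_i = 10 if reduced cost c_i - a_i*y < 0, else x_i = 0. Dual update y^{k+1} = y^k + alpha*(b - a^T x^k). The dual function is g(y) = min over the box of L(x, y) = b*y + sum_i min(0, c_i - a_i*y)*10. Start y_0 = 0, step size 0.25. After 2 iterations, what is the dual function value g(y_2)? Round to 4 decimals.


Dual ascent for LP: min 10*x1 + 3*x2, 1*x1 + 4*x2 = 11, 0 <= x_i <= 10
Step 1: y^k = 0.0, reduced costs: (10.0, 3.0)
  x^k = (0.0, 0.0), subgradient = b - a^T x = 11.0
  y^{k+1} = 0.0 + 0.25*11.0 = 2.75
Step 2: y^k = 2.75, reduced costs: (7.25, -8.0)
  x^k = (0.0, 10.0), subgradient = b - a^T x = -29.0
  y^{k+1} = 2.75 + 0.25*-29.0 = -4.5
Dual objective at y_2 = -4.5: reduced costs (14.5, 21.0), box minimizer x = (0.0, 0.0)
g(y_2) = b*y + (c1 - a1*y)*x1 + (c2 - a2*y)*x2 = 11*(-4.5) + 14.5*0.0 + 21.0*0.0 = -49.5 + 0.0 + 0.0 = -49.5


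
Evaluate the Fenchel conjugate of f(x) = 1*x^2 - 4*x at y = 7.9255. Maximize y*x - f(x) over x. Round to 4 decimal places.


f*(y) = sup_x {y*x - a*x^2 - b*x} = sup_x {(y-b)*x - a*x^2}
FOC: (y - b) - 2a*x = 0 => x* = (y - b)/(2a)
x* = (7.9255 + 4)/(2*1) = 5.9628
f*(7.9255) = (y-b)^2/(4a) = (7.9255 + 4)^2/(4*1)
= 142.2176/4 = 35.5544


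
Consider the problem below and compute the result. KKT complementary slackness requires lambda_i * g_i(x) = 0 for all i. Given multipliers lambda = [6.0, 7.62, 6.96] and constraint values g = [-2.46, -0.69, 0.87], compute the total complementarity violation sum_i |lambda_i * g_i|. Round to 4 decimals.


KKT complementary slackness check:
lambda_1 * g_1 = 6.0 * -2.46 = -14.76
lambda_2 * g_2 = 7.62 * -0.69 = -5.2578
lambda_3 * g_3 = 6.96 * 0.87 = 6.0552
Total violation = 14.76 + 5.2578 + 6.0552 = 26.073


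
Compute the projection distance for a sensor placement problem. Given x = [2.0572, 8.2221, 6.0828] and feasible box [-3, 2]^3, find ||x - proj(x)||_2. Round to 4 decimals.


Project each component onto [-3, 2].
clip(2.0572) = 2.0, clip(8.2221) = 2.0, clip(6.0828) = 2.0
Projection = [2.0, 2.0, 2.0]
Squared diffs: [0.0033, 38.7145, 16.6693]
Distance = sqrt(55.3871) = 7.4422


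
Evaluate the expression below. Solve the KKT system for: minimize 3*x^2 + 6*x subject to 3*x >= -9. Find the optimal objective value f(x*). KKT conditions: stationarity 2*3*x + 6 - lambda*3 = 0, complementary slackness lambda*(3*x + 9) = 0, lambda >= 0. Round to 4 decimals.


Step 1: Try lambda = 0 (constraint inactive).
Stationarity: 2*3*x + 6 = 0
x* = -6/(2*3) = -1.0
Check constraint: 3*-1.0 = -3.0 >= -9 -- satisfied.
Step 2: Compute optimal value.
f(x*) = 3*(-1.0)^2 + 6*(-1.0) = -3.0


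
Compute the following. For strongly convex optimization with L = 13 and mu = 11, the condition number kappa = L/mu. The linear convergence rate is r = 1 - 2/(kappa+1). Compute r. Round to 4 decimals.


Step 1: Compute the condition number.
kappa = L/mu = 13/11 = 1.1818
Step 2: Compute the convergence rate.
r = 1 - 2/(kappa + 1) = 1 - 2*mu/(L + mu) = (L - mu)/(L + mu) = 2/24 = 0.0833


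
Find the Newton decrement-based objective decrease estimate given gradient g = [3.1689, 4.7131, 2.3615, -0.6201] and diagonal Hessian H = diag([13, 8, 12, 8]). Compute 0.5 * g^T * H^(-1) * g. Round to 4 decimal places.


Step 1: H is diagonal, so H^(-1) * g = [0.2438, 0.5891, 0.1968, -0.0775].
Step 2: g^T H^(-1) g = sum_i g_i^2 / H_ii
  = (3.1689)^2/13 + (4.7131)^2/8 + (2.3615)^2/12 + (-0.6201)^2/8
  = 0.7725 + 2.7767 + 0.4647 + 0.0481 = 4.0619
Step 3: Objective decrease = 0.5 * g^T H^(-1) g = 2.031


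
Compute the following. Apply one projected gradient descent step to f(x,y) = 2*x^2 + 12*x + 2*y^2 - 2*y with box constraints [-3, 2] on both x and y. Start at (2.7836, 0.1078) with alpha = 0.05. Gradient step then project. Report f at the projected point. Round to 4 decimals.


Step 1: Compute gradient at (2.7836, 0.1078).
grad_x = 2*2*2.7836 + 12 = 23.1344
grad_y = 2*2*0.1078 - 2 = -1.5688
Step 2: Gradient step.
x_raw = 2.7836 - 0.05*23.1344 = 1.6269
y_raw = 0.1078 - 0.05*-1.5688 = 0.1862
Step 3: Project onto [-3, 2].
x_proj = clip(1.6269) = 1.6269
y_proj = clip(0.1862) = 0.1862
Step 4: Evaluate f.
f(1.6269, 0.1862) = 24.5129


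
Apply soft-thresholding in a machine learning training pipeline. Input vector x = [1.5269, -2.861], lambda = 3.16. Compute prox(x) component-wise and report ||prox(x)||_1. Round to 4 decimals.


Soft-thresholding with lambda = 3.16:
prox(1.5269) = sign(1.5269)*max(|1.5269| - 3.16, 0) = 0.0
prox(-2.861) = sign(-2.861)*max(|-2.861| - 3.16, 0) = 0.0
prox(x) = [0.0, 0.0]
||prox(x)||_1 = 0.0 + 0.0 = 0.0


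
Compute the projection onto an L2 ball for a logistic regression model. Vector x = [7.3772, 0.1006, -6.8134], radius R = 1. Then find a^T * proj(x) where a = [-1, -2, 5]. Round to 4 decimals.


Step 1: Compute ||x|| (intermediates to 6 decimals).
||x|| = sqrt(7.3772^2 + 0.1006^2 + (-6.8134)^2) = 10.04269
Step 2: Project.
Since ||x|| > R, scale = R/||x|| = 1/10.04269 = 0.099575, proj(x) = scale * x
proj(x) = [0.734585, 0.010017, -0.678444]
Step 3: Dot product.
a^T * proj(x) = -1*0.734585 - 2*0.010017 + 5*(-0.678444) = -4.1468


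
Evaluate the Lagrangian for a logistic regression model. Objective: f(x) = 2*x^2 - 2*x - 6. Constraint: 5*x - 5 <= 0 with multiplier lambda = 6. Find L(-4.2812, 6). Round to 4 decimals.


Step 1: Evaluate f(x).
f(-4.2812) = 2*(-4.2812)^2 - 2*(-4.2812) - 6 = 39.2197
Step 2: Evaluate g(x).
g(-4.2812) = 5*-4.2812 - 5 = -26.406
Step 3: Compute Lagrangian.
L = 39.2197 + 6*-26.406 = -119.2163


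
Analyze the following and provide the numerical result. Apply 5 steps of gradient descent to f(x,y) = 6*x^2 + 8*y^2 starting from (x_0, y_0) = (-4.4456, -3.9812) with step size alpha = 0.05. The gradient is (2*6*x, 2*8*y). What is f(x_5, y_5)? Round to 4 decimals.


Gradient descent on f(x,y) = 6*x^2 + 8*y^2.
Starting point: (-4.4456, -3.9812), alpha = 0.05
Step 1: grad_x = 2*6*-4.4456 = -53.3472, grad_y = 2*8*-3.9812 = -63.6992
  x_1 = -4.4456 - 0.05*-53.3472 = -1.7782
  y_1 = -3.9812 - 0.05*-63.6992 = -0.7962
Step 2: grad_x = 2*6*-1.7782 = -21.3389, grad_y = 2*8*-0.7962 = -12.7398
  x_2 = -1.7782 - 0.05*-21.3389 = -0.7113
  y_2 = -0.7962 - 0.05*-12.7398 = -0.1592
Step 3: grad_x = 2*6*-0.7113 = -8.5356, grad_y = 2*8*-0.1592 = -2.548
  x_3 = -0.7113 - 0.05*-8.5356 = -0.2845
  y_3 = -0.1592 - 0.05*-2.548 = -0.0318
Step 4: grad_x = 2*6*-0.2845 = -3.4142, grad_y = 2*8*-0.0318 = -0.5096
  x_4 = -0.2845 - 0.05*-3.4142 = -0.1138
  y_4 = -0.0318 - 0.05*-0.5096 = -0.0064
Step 5: grad_x = 2*6*-0.1138 = -1.3657, grad_y = 2*8*-0.0064 = -0.1019
  x_5 = -0.1138 - 0.05*-1.3657 = -0.0455
  y_5 = -0.0064 - 0.05*-0.1019 = -0.0013
f(-0.0455, -0.0013) = 6*(-0.0455)^2 + 8*(-0.0013)^2 = 0.0124


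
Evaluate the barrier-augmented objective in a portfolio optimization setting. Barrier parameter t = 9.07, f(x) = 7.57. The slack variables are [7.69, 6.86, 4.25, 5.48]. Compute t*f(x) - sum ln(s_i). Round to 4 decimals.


Step 1: Compute log-barrier.
ln values: [2.0399, 1.9257, 1.4469, 1.7011]
phi = -(2.0399 + 1.9257 + 1.4469 + 1.7011) = -7.1137
Step 2: Compute augmented objective.
t*f(x) = 9.07*7.57 = 68.6599
Total = 68.6599 - 7.1137 = 61.5462


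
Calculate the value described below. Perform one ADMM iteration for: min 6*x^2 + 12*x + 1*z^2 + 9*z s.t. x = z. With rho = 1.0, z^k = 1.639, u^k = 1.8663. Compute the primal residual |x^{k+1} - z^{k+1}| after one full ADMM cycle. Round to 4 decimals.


ADMM iteration with rho = 1.0, z^k = 1.639, u^k = 1.8663
Step 1: x-update.
Minimize 6*x^2 + 12*x + (1.0/2)*(x - 1.639 + 1.8663)^2
FOC: (2*6 + 1.0)*x = -12 + 1.0*(1.639 - 1.8663)
x^{k+1} = -0.9406
Step 2: z-update.
Minimize 1*z^2 + 9*z + (1.0/2)*(-0.9406 - z + 1.8663)^2
FOC: (2*1 + 1.0)*z = -9 + 1.0*(-0.9406 + 1.8663)
z^{k+1} = -2.6914
Step 3: u-update.
u^{k+1} = 1.8663 - 0.9406 + 2.6914 = 3.6172
Step 4: Primal residual = |-0.9406 + 2.6914| = 1.7509


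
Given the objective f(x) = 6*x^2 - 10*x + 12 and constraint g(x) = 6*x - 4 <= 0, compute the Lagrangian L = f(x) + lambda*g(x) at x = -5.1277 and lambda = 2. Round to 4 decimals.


Step 1: Evaluate f(x).
f(-5.1277) = 6*(-5.1277)^2 - 10*(-5.1277) + 12 = 221.0368
Step 2: Evaluate g(x).
g(-5.1277) = 6*-5.1277 - 4 = -34.7662
Step 3: Compute Lagrangian.
L = 221.0368 + 2*-34.7662 = 151.5044


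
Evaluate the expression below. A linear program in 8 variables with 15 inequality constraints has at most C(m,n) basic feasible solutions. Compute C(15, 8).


Each vertex corresponds to some choice of n active constraints out of m, so the number of vertices is at most C(m, n) = m! / (n!(m-n)!).
m = 15, n = 8
Numerator: 15 * 14 * 13 * 12 * 11 * 10 * 9 * 8
Denominator: 8! = 40320
C(15, 8) = 6435


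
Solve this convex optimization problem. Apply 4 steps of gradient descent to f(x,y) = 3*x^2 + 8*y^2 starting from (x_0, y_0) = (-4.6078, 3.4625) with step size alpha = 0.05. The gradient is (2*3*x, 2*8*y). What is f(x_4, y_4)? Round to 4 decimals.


Gradient descent on f(x,y) = 3*x^2 + 8*y^2.
Starting point: (-4.6078, 3.4625), alpha = 0.05
Step 1: grad_x = 2*3*-4.6078 = -27.6468, grad_y = 2*8*3.4625 = 55.4
  x_1 = -4.6078 - 0.05*-27.6468 = -3.2255
  y_1 = 3.4625 - 0.05*55.4 = 0.6925
Step 2: grad_x = 2*3*-3.2255 = -19.3528, grad_y = 2*8*0.6925 = 11.08
  x_2 = -3.2255 - 0.05*-19.3528 = -2.2578
  y_2 = 0.6925 - 0.05*11.08 = 0.1385
Step 3: grad_x = 2*3*-2.2578 = -13.5469, grad_y = 2*8*0.1385 = 2.216
  x_3 = -2.2578 - 0.05*-13.5469 = -1.5805
  y_3 = 0.1385 - 0.05*2.216 = 0.0277
Step 4: grad_x = 2*3*-1.5805 = -9.4829, grad_y = 2*8*0.0277 = 0.4432
  x_4 = -1.5805 - 0.05*-9.4829 = -1.1063
  y_4 = 0.0277 - 0.05*0.4432 = 0.0055
f(-1.1063, 0.0055) = 3*(-1.1063)^2 + 8*0.0055^2 = 3.6722


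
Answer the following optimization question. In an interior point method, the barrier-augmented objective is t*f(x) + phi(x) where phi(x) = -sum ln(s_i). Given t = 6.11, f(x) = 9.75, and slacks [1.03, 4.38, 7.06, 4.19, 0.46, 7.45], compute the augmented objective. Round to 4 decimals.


Step 1: Compute log-barrier.
ln values: [0.0296, 1.477, 1.9544, 1.4327, -0.7765, 2.0082]
phi = -(0.0296 + 1.477 + 1.9544 + 1.4327 - 0.7765 + 2.0082) = -6.1254
Step 2: Compute augmented objective.
t*f(x) = 6.11*9.75 = 59.5725
Total = 59.5725 - 6.1254 = 53.4471


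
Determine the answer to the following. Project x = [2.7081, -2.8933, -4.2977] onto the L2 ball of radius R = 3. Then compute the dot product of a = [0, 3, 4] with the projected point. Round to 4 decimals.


Step 1: Compute ||x|| (intermediates to 6 decimals).
||x|| = sqrt(2.7081^2 + (-2.8933)^2 + (-4.2977)^2) = 5.845957
Step 2: Project.
Since ||x|| > R, scale = R/||x|| = 3/5.845957 = 0.513175, proj(x) = scale * x
proj(x) = [1.389729, -1.484769, -2.205472]
Step 3: Dot product.
a^T * proj(x) = 0*1.389729 + 3*(-1.484769) + 4*(-2.205472) = -13.2762


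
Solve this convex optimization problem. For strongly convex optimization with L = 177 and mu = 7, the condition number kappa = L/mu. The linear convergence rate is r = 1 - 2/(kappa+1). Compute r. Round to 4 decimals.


Step 1: Compute the condition number.
kappa = L/mu = 177/7 = 25.2857
Step 2: Compute the convergence rate.
r = 1 - 2/(kappa + 1) = 1 - 2*mu/(L + mu) = (L - mu)/(L + mu) = 170/184 = 0.9239


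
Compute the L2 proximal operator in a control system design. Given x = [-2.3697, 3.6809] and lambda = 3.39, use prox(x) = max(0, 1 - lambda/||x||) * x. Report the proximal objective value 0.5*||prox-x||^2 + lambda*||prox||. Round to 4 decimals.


Step 1: Compute ||x||.
||x|| = 4.3777
Step 2: Compute scaling factor.
scale = max(0, 1 - 3.39/4.3777) = 0.2256
Step 3: prox(x) = [-0.5347, 0.8305]
||prox(x)|| = 0.9877
Step 4: Proximal objective.
0.5*||prox-x||^2 = 5.7461
lambda*||prox|| = 3.3483
Total = 9.0944


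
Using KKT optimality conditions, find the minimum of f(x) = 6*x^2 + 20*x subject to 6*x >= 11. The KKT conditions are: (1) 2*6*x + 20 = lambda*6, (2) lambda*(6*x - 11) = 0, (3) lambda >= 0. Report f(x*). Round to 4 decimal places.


Step 1: Try lambda = 0 (constraint inactive).
x_unc = -20/(2*6) = -1.6667
Check: 6*-1.6667 = -10.0002 < 11 -- violated!
Step 2: Constraint must be active: 6*x = 11
x* = 11/6 = 1.8333 (rounded; the exact value 11/6 is used below)
lambda = (2*6*(11/6) + 20)/6 = 7.0
Step 3: Compute optimal value.
f(x*) = 6*(11/6)^2 + 20*(11/6) = 56.8333


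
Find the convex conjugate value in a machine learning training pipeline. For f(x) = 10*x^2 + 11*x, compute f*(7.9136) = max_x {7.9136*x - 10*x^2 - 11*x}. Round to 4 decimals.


f*(y) = sup_x {y*x - a*x^2 - b*x} = sup_x {(y-b)*x - a*x^2}
FOC: (y - b) - 2a*x = 0 => x* = (y - b)/(2a)
x* = (7.9136 - 11)/(2*10) = -0.1543
f*(7.9136) = (y-b)^2/(4a) = (7.9136 - 11)^2/(4*10)
= 9.5259/40 = 0.2381


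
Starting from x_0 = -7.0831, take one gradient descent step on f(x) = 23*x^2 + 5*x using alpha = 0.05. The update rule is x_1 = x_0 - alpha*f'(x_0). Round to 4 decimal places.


We compute the gradient at x_0 and apply the update.
f'(x) = 46*x + 5
f'(-7.0831) = 46*-7.0831 + 5 = -320.8226
x_1 = -7.0831 - 0.05*-320.8226 = 8.958


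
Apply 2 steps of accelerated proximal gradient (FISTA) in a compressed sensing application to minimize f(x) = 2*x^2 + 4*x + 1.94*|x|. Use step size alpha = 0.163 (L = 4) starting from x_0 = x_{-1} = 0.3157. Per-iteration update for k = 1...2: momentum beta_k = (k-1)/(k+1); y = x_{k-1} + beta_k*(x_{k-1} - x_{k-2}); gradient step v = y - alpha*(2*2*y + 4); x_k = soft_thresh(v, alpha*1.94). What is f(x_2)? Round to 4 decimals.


FISTA on f(x) = 2*x^2 + 4*x + 1.94*|x|
L = 4, alpha = 0.163
Iteration 1: beta = 0.0, y = 0.3157 + 0.0*(0.3157 - 0.3157) = 0.3157
  grad(y) = 5.2628, v = y - alpha*grad = -0.5421
  prox(v) = soft_thresh(-0.5421, 0.3162) = -0.2259
Iteration 2: beta = 0.3333, y = -0.2259 + 0.3333*(-0.2259 - 0.3157) = -0.4065
  grad(y) = 2.3742, v = y - alpha*grad = -0.7934
  prox(v) = soft_thresh(-0.7934, 0.3162) = -0.4772
f(x_2) = 2*(-0.4772)^2 + 4*(-0.4772) + 1.94*|-0.4772| = -0.5276


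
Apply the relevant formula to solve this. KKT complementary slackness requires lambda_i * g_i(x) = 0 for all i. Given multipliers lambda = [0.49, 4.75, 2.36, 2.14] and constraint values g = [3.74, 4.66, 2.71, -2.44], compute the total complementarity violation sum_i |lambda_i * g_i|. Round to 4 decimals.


KKT complementary slackness check:
lambda_1 * g_1 = 0.49 * 3.74 = 1.8326
lambda_2 * g_2 = 4.75 * 4.66 = 22.135
lambda_3 * g_3 = 2.36 * 2.71 = 6.3956
lambda_4 * g_4 = 2.14 * -2.44 = -5.2216
Total violation = 1.8326 + 22.135 + 6.3956 + 5.2216 = 35.5848


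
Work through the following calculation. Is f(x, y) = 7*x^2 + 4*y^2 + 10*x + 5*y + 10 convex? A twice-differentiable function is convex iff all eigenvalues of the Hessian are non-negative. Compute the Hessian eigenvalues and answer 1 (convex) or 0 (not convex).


The Hessian of f(x,y) = 7*x^2 + 4*y^2 + 10*x + 5*y + 10 is:
H = [[14, 0], [0, 8]]
Trace = 14 + 8 = 22
Determinant = 14*8 - (0)^2 = 112
Discriminant = (22)^2 - 4*112 = 36.0
Eigenvalues: lambda_1 = 8.0, lambda_2 = 14.0
The function is convex.

1


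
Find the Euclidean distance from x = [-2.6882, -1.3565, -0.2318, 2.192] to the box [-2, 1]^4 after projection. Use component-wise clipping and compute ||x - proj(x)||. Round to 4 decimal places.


Project each component onto [-2, 1].
clip(-2.6882) = -2.0, clip(-1.3565) = -1.3565, clip(-0.2318) = -0.2318, clip(2.192) = 1.0
Projection = [-2.0, -1.3565, -0.2318, 1.0]
Squared diffs: [0.4736, 0.0, 0.0, 1.4209]
Distance = sqrt(1.8945) = 1.3764


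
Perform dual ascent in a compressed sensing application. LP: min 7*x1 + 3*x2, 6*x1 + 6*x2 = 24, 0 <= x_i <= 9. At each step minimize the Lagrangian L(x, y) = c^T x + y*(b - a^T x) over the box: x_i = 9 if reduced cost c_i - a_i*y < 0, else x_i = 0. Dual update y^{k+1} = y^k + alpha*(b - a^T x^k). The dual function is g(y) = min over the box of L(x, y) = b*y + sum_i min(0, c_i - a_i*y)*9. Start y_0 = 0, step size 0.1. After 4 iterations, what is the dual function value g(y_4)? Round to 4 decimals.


Dual ascent for LP: min 7*x1 + 3*x2, 6*x1 + 6*x2 = 24, 0 <= x_i <= 9
Step 1: y^k = 0.0, reduced costs: (7.0, 3.0)
  x^k = (0.0, 0.0), subgradient = b - a^T x = 24.0
  y^{k+1} = 0.0 + 0.1*24.0 = 2.4
Step 2: y^k = 2.4, reduced costs: (-7.4, -11.4)
  x^k = (9.0, 9.0), subgradient = b - a^T x = -84.0
  y^{k+1} = 2.4 + 0.1*-84.0 = -6.0
Step 3: y^k = -6.0, reduced costs: (43.0, 39.0)
  x^k = (0.0, 0.0), subgradient = b - a^T x = 24.0
  y^{k+1} = -6.0 + 0.1*24.0 = -3.6
Step 4: y^k = -3.6, reduced costs: (28.6, 24.6)
  x^k = (0.0, 0.0), subgradient = b - a^T x = 24.0
  y^{k+1} = -3.6 + 0.1*24.0 = -1.2
Dual objective at y_4 = -1.2: reduced costs (14.2, 10.2), box minimizer x = (0.0, 0.0)
g(y_4) = b*y + (c1 - a1*y)*x1 + (c2 - a2*y)*x2 = 24*(-1.2) + 14.2*0.0 + 10.2*0.0 = -28.8 + 0.0 + 0.0 = -28.8


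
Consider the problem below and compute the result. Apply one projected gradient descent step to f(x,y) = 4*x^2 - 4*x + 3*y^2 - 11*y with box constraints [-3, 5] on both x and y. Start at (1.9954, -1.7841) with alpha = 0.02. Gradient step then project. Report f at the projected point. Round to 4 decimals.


Step 1: Compute gradient at (1.9954, -1.7841).
grad_x = 2*4*1.9954 - 4 = 11.9632
grad_y = 2*3*-1.7841 - 11 = -21.7046
Step 2: Gradient step.
x_raw = 1.9954 - 0.02*11.9632 = 1.7561
y_raw = -1.7841 - 0.02*-21.7046 = -1.35
Step 3: Project onto [-3, 5].
x_proj = clip(1.7561) = 1.7561
y_proj = clip(-1.35) = -1.35
Step 4: Evaluate f.
f(1.7561, -1.35) = 25.6292


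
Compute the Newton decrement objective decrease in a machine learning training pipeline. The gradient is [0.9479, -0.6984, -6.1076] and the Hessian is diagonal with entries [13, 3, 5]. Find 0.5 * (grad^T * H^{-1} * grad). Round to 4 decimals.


Step 1: H is diagonal, so H^(-1) * g = [0.0729, -0.2328, -1.2215].
Step 2: g^T H^(-1) g = sum_i g_i^2 / H_ii
  = (0.9479)^2/13 + (-0.6984)^2/3 + (-6.1076)^2/5
  = 0.0691 + 0.1626 + 7.4606 = 7.6923
Step 3: Objective decrease = 0.5 * g^T H^(-1) g = 3.8461


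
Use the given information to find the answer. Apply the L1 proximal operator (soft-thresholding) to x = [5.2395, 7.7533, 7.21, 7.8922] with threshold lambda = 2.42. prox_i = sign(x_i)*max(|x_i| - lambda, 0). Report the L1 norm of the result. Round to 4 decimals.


Soft-thresholding with lambda = 2.42:
prox(5.2395) = sign(5.2395)*max(|5.2395| - 2.42, 0) = 2.8195
prox(7.7533) = sign(7.7533)*max(|7.7533| - 2.42, 0) = 5.3333
prox(7.21) = sign(7.21)*max(|7.21| - 2.42, 0) = 4.79
prox(7.8922) = sign(7.8922)*max(|7.8922| - 2.42, 0) = 5.4722
prox(x) = [2.8195, 5.3333, 4.79, 5.4722]
||prox(x)||_1 = 2.8195 + 5.3333 + 4.79 + 5.4722 = 18.415


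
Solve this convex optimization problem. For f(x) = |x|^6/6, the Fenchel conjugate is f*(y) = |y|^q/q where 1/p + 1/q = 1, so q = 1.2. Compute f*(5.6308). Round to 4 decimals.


The conjugate exponent q satisfies 1/p + 1/q = 1.
p = 6, so q = 6/(6 - 1) = 1.2
|y|^q = 5.6308^1.2 = 7.9558
f*(5.6308) = 7.9558 / 1.2 = 6.6298


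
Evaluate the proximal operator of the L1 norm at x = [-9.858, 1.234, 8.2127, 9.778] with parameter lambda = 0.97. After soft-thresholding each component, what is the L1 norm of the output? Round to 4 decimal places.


Soft-thresholding with lambda = 0.97:
prox(-9.858) = sign(-9.858)*max(|-9.858| - 0.97, 0) = -8.888
prox(1.234) = sign(1.234)*max(|1.234| - 0.97, 0) = 0.264
prox(8.2127) = sign(8.2127)*max(|8.2127| - 0.97, 0) = 7.2427
prox(9.778) = sign(9.778)*max(|9.778| - 0.97, 0) = 8.808
prox(x) = [-8.888, 0.264, 7.2427, 8.808]
||prox(x)||_1 = 8.888 + 0.264 + 7.2427 + 8.808 = 25.2027


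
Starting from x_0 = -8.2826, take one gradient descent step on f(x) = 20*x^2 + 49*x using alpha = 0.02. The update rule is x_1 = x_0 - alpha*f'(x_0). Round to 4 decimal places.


We compute the gradient at x_0 and apply the update.
f'(x) = 40*x + 49
f'(-8.2826) = 40*-8.2826 + 49 = -282.304
x_1 = -8.2826 - 0.02*-282.304 = -2.6365


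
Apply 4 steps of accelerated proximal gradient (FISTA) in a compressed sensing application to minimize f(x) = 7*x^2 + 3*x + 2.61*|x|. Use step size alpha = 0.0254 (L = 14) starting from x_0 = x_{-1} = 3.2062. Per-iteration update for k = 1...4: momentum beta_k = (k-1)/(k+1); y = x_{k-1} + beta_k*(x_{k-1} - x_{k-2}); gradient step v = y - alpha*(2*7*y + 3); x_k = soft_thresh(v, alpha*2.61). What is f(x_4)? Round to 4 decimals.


FISTA on f(x) = 7*x^2 + 3*x + 2.61*|x|
L = 14, alpha = 0.0254
Iteration 1: beta = 0.0, y = 3.2062 + 0.0*(3.2062 - 3.2062) = 3.2062
  grad(y) = 47.8868, v = y - alpha*grad = 1.9899
  prox(v) = soft_thresh(1.9899, 0.0663) = 1.9236
Iteration 2: beta = 0.3333, y = 1.9236 + 0.3333*(1.9236 - 3.2062) = 1.496
  grad(y) = 23.9446, v = y - alpha*grad = 0.8878
  prox(v) = soft_thresh(0.8878, 0.0663) = 0.8216
Iteration 3: beta = 0.5, y = 0.8216 + 0.5*(0.8216 - 1.9236) = 0.2705
  grad(y) = 6.7876, v = y - alpha*grad = 0.0981
  prox(v) = soft_thresh(0.0981, 0.0663) = 0.0318
Iteration 4: beta = 0.6, y = 0.0318 + 0.6*(0.0318 - 0.8216) = -0.442
  grad(y) = -3.1878, v = y - alpha*grad = -0.361
  prox(v) = soft_thresh(-0.361, 0.0663) = -0.2947
f(x_4) = 7*(-0.2947)^2 + 3*(-0.2947) + 2.61*|-0.2947| = 0.4931


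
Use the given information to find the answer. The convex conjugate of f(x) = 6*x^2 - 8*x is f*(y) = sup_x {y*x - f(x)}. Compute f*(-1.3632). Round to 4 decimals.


f*(y) = sup_x {y*x - a*x^2 - b*x} = sup_x {(y-b)*x - a*x^2}
FOC: (y - b) - 2a*x = 0 => x* = (y - b)/(2a)
x* = (-1.3632 + 8)/(2*6) = 0.5531
f*(-1.3632) = (y-b)^2/(4a) = (-1.3632 + 8)^2/(4*6)
= 44.0471/24 = 1.8353


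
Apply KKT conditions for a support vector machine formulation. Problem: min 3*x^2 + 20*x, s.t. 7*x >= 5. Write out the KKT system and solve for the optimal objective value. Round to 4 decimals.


Step 1: Try lambda = 0 (constraint inactive).
x_unc = -20/(2*3) = -3.3333
Check: 7*-3.3333 = -23.3331 < 5 -- violated!
Step 2: Constraint must be active: 7*x = 5
x* = 5/7 = 0.7143 (rounded; the exact value 5/7 is used below)
lambda = (2*3*(5/7) + 20)/7 = 3.4694
Step 3: Compute optimal value.
f(x*) = 3*(5/7)^2 + 20*(5/7) = 15.8163


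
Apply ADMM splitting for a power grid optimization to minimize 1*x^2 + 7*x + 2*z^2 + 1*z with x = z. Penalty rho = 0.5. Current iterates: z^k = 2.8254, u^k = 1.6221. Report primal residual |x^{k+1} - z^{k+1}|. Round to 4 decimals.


ADMM iteration with rho = 0.5, z^k = 2.8254, u^k = 1.6221
Step 1: x-update.
Minimize 1*x^2 + 7*x + (0.5/2)*(x - 2.8254 + 1.6221)^2
FOC: (2*1 + 0.5)*x = -7 + 0.5*(2.8254 - 1.6221)
x^{k+1} = -2.5593
Step 2: z-update.
Minimize 2*z^2 + 1*z + (0.5/2)*(-2.5593 - z + 1.6221)^2
FOC: (2*2 + 0.5)*z = -1 + 0.5*(-2.5593 + 1.6221)
z^{k+1} = -0.3264
Step 3: u-update.
u^{k+1} = 1.6221 - 2.5593 + 0.3264 = -0.6109
Step 4: Primal residual = |-2.5593 + 0.3264| = 2.233


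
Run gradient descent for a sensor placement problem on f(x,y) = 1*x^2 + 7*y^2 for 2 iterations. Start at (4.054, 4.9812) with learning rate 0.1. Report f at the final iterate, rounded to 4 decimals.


Gradient descent on f(x,y) = 1*x^2 + 7*y^2.
Starting point: (4.054, 4.9812), alpha = 0.1
Step 1: grad_x = 2*1*4.054 = 8.108, grad_y = 2*7*4.9812 = 69.7368
  x_1 = 4.054 - 0.1*8.108 = 3.2432
  y_1 = 4.9812 - 0.1*69.7368 = -1.9925
Step 2: grad_x = 2*1*3.2432 = 6.4864, grad_y = 2*7*-1.9925 = -27.8947
  x_2 = 3.2432 - 0.1*6.4864 = 2.5946
  y_2 = -1.9925 - 0.1*-27.8947 = 0.797
f(2.5946, 0.797) = 1*2.5946^2 + 7*0.797^2 = 11.1781


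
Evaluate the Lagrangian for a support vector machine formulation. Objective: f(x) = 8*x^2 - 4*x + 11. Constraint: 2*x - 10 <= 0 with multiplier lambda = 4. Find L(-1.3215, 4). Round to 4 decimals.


Step 1: Evaluate f(x).
f(-1.3215) = 8*(-1.3215)^2 - 4*(-1.3215) + 11 = 30.2569
Step 2: Evaluate g(x).
g(-1.3215) = 2*-1.3215 - 10 = -12.643
Step 3: Compute Lagrangian.
L = 30.2569 + 4*-12.643 = -20.3151
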